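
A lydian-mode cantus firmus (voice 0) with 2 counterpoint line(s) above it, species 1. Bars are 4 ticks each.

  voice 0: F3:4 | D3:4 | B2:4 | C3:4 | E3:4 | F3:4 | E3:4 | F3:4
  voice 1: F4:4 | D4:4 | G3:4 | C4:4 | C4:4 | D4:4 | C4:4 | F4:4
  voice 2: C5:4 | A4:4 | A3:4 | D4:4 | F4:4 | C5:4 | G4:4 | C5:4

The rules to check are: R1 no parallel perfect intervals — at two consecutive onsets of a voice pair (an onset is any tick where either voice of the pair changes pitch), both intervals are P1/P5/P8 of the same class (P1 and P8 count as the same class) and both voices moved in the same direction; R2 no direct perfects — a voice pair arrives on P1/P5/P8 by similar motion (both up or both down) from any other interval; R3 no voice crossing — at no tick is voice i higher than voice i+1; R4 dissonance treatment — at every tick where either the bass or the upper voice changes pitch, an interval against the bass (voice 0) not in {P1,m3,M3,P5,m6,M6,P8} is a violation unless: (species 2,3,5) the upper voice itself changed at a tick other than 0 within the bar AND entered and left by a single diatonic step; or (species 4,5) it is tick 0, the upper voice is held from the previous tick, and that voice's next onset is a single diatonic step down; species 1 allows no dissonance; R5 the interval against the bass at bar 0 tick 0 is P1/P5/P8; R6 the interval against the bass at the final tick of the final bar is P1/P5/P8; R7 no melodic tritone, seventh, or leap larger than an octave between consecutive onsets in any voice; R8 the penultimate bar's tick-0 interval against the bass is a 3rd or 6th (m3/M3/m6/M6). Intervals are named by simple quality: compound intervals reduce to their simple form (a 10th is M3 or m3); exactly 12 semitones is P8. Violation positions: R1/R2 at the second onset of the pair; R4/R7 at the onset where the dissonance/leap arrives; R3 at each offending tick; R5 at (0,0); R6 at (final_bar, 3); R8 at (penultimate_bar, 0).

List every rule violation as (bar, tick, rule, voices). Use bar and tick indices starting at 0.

(1, 0, R1, (0, 1))
(1, 0, R1, (0, 2))
(1, 0, R1, (1, 2))
(2, 0, R4, (0, 2))
(3, 0, R2, (0, 1))
(3, 0, R4, (0, 2))
(4, 0, R4, (0, 2))
(5, 0, R2, (0, 2))
(6, 0, R2, (1, 2))
(7, 0, R1, (1, 2))
(7, 0, R2, (0, 1))
(7, 0, R2, (0, 2))

bar 0: v0=F3 v1=F4 v2=C5 downbeat P5
bar 1: v0=D3 v1=D4 v2=A4 downbeat P5
bar 2: v0=B2 v1=G3 v2=A3 downbeat m7
bar 3: v0=C3 v1=C4 v2=D4 downbeat M2
bar 4: v0=E3 v1=C4 v2=F4 downbeat m2
bar 5: v0=F3 v1=D4 v2=C5 downbeat P5
bar 6: v0=E3 v1=C4 v2=G4 downbeat m3
bar 7: v0=F3 v1=F4 v2=C5 downbeat P5
  -> R1 @ bar 1 tick 0 v(0, 1): F3/F4 P8 -> D3/D4 P8 similar
  -> R1 @ bar 1 tick 0 v(0, 2): F3/C5 P5 -> D3/A4 P5 similar
  -> R1 @ bar 1 tick 0 v(1, 2): F4/C5 P5 -> D4/A4 P5 similar
  -> R4 @ bar 2 tick 0 v(0, 2): B2/A3 m7 untreated
  -> R2 @ bar 3 tick 0 v(0, 1): B2/G3 m6 -> C3/C4 P8 similar
  -> R4 @ bar 3 tick 0 v(0, 2): C3/D4 M2 untreated
  -> R4 @ bar 4 tick 0 v(0, 2): E3/F4 m2 untreated
  -> R2 @ bar 5 tick 0 v(0, 2): E3/F4 m2 -> F3/C5 P5 similar
  -> R2 @ bar 6 tick 0 v(1, 2): D4/C5 m7 -> C4/G4 P5 similar
  -> R1 @ bar 7 tick 0 v(1, 2): C4/G4 P5 -> F4/C5 P5 similar
  -> R2 @ bar 7 tick 0 v(0, 1): E3/C4 m6 -> F3/F4 P8 similar
  -> R2 @ bar 7 tick 0 v(0, 2): E3/G4 m3 -> F3/C5 P5 similar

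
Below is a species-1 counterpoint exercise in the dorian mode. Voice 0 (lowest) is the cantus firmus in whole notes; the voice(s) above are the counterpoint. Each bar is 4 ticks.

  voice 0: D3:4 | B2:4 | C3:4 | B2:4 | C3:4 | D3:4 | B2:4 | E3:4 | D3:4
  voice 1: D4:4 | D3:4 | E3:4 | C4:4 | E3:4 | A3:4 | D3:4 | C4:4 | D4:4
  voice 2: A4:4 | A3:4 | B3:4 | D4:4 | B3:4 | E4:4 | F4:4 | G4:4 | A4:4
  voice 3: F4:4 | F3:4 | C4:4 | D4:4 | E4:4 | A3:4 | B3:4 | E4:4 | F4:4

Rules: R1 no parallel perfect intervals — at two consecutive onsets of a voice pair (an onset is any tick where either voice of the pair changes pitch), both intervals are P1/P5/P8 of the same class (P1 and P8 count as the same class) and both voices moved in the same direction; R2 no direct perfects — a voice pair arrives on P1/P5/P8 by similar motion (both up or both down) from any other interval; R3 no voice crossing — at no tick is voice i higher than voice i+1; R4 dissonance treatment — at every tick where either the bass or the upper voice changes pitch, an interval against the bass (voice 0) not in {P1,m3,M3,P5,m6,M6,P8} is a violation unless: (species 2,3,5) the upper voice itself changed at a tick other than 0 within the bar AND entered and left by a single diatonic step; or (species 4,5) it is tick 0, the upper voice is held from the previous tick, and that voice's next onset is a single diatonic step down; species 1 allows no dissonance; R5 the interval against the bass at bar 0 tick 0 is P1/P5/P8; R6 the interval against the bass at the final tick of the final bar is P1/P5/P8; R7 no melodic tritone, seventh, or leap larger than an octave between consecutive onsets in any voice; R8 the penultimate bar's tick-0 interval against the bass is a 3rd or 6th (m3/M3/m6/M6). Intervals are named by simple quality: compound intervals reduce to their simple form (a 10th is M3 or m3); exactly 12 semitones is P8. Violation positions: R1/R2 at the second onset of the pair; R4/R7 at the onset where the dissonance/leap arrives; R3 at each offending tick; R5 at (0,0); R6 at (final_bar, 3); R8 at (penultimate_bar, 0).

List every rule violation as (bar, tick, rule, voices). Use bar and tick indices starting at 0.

(0, 0, R3, (2, 3))
(0, 0, R5, (0, 3))
(0, 1, R3, (2, 3))
(0, 2, R3, (2, 3))
(0, 3, R3, (2, 3))
(1, 0, R1, (1, 2))
(1, 0, R3, (2, 3))
(1, 0, R4, (0, 2))
(1, 0, R4, (0, 3))
(1, 1, R3, (2, 3))
(1, 2, R3, (2, 3))
(1, 3, R3, (2, 3))
(2, 0, R1, (1, 2))
(2, 0, R2, (0, 3))
(2, 0, R4, (0, 2))
(3, 0, R2, (2, 3))
(3, 0, R4, (0, 1))
(4, 0, R2, (1, 2))
(4, 0, R4, (0, 2))
(5, 0, R1, (1, 2))
(5, 0, R2, (0, 1))
(5, 0, R3, (2, 3))
(5, 0, R4, (0, 2))
(5, 1, R3, (2, 3))
(5, 2, R3, (2, 3))
(5, 3, R3, (2, 3))
(6, 0, R3, (2, 3))
(6, 0, R4, (0, 2))
(6, 1, R3, (2, 3))
(6, 2, R3, (2, 3))
(6, 3, R3, (2, 3))
(7, 0, R1, (0, 3))
(7, 0, R2, (1, 2))
(7, 0, R3, (2, 3))
(7, 0, R7, (1,))
(7, 0, R8, (0, 3))
(7, 1, R3, (2, 3))
(7, 2, R3, (2, 3))
(7, 3, R3, (2, 3))
(8, 0, R1, (1, 2))
(8, 0, R3, (2, 3))
(8, 1, R3, (2, 3))
(8, 2, R3, (2, 3))
(8, 3, R3, (2, 3))
(8, 3, R6, (0, 3))

bar 0: v0=D3 v1=D4 v2=A4 v3=F4 downbeat m3
bar 1: v0=B2 v1=D3 v2=A3 v3=F3 downbeat TT
bar 2: v0=C3 v1=E3 v2=B3 v3=C4 downbeat P8
bar 3: v0=B2 v1=C4 v2=D4 v3=D4 downbeat m3
bar 4: v0=C3 v1=E3 v2=B3 v3=E4 downbeat M3
bar 5: v0=D3 v1=A3 v2=E4 v3=A3 downbeat P5
bar 6: v0=B2 v1=D3 v2=F4 v3=B3 downbeat P8
bar 7: v0=E3 v1=C4 v2=G4 v3=E4 downbeat P8
bar 8: v0=D3 v1=D4 v2=A4 v3=F4 downbeat m3
  -> R3 @ bar 0 tick 0 v(2, 3): A4 above F4
  -> R5 @ bar 0 tick 0 v(0, 3): opens on m3
  -> R3 @ bar 0 tick 1 v(2, 3): A4 above F4
  -> R3 @ bar 0 tick 2 v(2, 3): A4 above F4
  -> R3 @ bar 0 tick 3 v(2, 3): A4 above F4
  -> R1 @ bar 1 tick 0 v(1, 2): D4/A4 P5 -> D3/A3 P5 similar
  -> R3 @ bar 1 tick 0 v(2, 3): A3 above F3
  -> R4 @ bar 1 tick 0 v(0, 2): B2/A3 m7 untreated
  -> R4 @ bar 1 tick 0 v(0, 3): B2/F3 TT untreated
  -> R3 @ bar 1 tick 1 v(2, 3): A3 above F3
  -> R3 @ bar 1 tick 2 v(2, 3): A3 above F3
  -> R3 @ bar 1 tick 3 v(2, 3): A3 above F3
  -> R1 @ bar 2 tick 0 v(1, 2): D3/A3 P5 -> E3/B3 P5 similar
  -> R2 @ bar 2 tick 0 v(0, 3): B2/F3 TT -> C3/C4 P8 similar
  -> R4 @ bar 2 tick 0 v(0, 2): C3/B3 M7 untreated
  -> R2 @ bar 3 tick 0 v(2, 3): B3/C4 m2 -> D4/D4 P1 similar
  -> R4 @ bar 3 tick 0 v(0, 1): B2/C4 m2 untreated
  -> R2 @ bar 4 tick 0 v(1, 2): C4/D4 M2 -> E3/B3 P5 similar
  -> R4 @ bar 4 tick 0 v(0, 2): C3/B3 M7 untreated
  -> R1 @ bar 5 tick 0 v(1, 2): E3/B3 P5 -> A3/E4 P5 similar
  -> R2 @ bar 5 tick 0 v(0, 1): C3/E3 M3 -> D3/A3 P5 similar
  -> R3 @ bar 5 tick 0 v(2, 3): E4 above A3
  -> R4 @ bar 5 tick 0 v(0, 2): D3/E4 M2 untreated
  -> R3 @ bar 5 tick 1 v(2, 3): E4 above A3
  -> R3 @ bar 5 tick 2 v(2, 3): E4 above A3
  -> R3 @ bar 5 tick 3 v(2, 3): E4 above A3
  -> R3 @ bar 6 tick 0 v(2, 3): F4 above B3
  -> R4 @ bar 6 tick 0 v(0, 2): B2/F4 TT untreated
  -> R3 @ bar 6 tick 1 v(2, 3): F4 above B3
  -> R3 @ bar 6 tick 2 v(2, 3): F4 above B3
  -> R3 @ bar 6 tick 3 v(2, 3): F4 above B3
  -> R1 @ bar 7 tick 0 v(0, 3): B2/B3 P8 -> E3/E4 P8 similar
  -> R2 @ bar 7 tick 0 v(1, 2): D3/F4 m3 -> C4/G4 P5 similar
  -> R3 @ bar 7 tick 0 v(2, 3): G4 above E4
  -> R7 @ bar 7 tick 0 v(1,): D3->C4 leap 10st
  -> R8 @ bar 7 tick 0 v(0, 3): penult P8 not 3rd/6th
  -> R3 @ bar 7 tick 1 v(2, 3): G4 above E4
  -> R3 @ bar 7 tick 2 v(2, 3): G4 above E4
  -> R3 @ bar 7 tick 3 v(2, 3): G4 above E4
  -> R1 @ bar 8 tick 0 v(1, 2): C4/G4 P5 -> D4/A4 P5 similar
  -> R3 @ bar 8 tick 0 v(2, 3): A4 above F4
  -> R3 @ bar 8 tick 1 v(2, 3): A4 above F4
  -> R3 @ bar 8 tick 2 v(2, 3): A4 above F4
  -> R3 @ bar 8 tick 3 v(2, 3): A4 above F4
  -> R6 @ bar 8 tick 3 v(0, 3): closes on m3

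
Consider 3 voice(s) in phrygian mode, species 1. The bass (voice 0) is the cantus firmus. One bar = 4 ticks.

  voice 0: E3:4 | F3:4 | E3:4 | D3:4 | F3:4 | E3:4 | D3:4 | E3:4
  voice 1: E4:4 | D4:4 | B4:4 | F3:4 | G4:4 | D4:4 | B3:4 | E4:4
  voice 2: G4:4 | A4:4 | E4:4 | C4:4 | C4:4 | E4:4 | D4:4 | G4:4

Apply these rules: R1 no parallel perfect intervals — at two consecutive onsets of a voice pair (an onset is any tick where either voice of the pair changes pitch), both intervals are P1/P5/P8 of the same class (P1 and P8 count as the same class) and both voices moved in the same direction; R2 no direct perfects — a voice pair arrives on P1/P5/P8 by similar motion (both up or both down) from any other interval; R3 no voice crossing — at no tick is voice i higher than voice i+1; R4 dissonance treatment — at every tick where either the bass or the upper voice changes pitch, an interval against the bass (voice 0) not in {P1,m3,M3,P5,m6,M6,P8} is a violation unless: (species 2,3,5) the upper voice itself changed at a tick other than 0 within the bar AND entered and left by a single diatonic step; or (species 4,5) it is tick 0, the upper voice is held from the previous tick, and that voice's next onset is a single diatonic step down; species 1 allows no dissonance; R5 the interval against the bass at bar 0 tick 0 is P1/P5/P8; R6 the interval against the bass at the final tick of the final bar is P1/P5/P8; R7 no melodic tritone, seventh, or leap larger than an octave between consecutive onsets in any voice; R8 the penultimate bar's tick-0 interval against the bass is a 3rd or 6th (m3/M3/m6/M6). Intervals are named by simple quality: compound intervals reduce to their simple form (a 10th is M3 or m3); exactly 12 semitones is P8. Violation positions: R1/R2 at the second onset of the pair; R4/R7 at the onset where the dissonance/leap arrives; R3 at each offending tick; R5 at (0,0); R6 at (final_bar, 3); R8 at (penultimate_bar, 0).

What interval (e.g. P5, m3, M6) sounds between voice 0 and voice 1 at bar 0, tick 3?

P8

voice 0=E3 voice 1=E4 -> P8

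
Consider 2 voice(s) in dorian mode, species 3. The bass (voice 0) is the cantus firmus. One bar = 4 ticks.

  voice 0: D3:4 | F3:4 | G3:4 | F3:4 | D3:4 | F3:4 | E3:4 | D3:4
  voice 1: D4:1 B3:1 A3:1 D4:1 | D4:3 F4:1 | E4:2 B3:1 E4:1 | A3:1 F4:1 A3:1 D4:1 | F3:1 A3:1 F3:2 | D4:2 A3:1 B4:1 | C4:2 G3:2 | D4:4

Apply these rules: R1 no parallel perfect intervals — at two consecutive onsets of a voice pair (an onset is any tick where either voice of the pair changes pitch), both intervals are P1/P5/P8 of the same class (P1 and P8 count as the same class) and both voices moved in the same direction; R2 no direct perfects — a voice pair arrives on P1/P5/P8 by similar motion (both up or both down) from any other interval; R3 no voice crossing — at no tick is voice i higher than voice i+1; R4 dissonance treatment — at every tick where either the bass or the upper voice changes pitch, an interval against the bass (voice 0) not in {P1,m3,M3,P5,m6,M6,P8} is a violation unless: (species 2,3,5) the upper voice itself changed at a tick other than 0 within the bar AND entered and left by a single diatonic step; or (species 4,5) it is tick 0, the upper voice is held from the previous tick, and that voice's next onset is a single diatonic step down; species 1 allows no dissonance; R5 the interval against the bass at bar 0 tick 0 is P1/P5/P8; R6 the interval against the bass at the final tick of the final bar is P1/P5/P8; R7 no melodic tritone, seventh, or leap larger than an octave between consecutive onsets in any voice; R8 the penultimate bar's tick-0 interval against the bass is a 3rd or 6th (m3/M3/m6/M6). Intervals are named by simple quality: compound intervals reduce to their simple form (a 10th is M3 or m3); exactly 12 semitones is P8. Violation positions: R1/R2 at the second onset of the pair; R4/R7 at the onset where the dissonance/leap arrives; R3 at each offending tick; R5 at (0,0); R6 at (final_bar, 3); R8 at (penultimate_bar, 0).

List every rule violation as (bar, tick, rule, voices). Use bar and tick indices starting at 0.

bar 0: v0=D3 v1=D4 downbeat P8
bar 1: v0=F3 v1=D4 downbeat M6
bar 2: v0=G3 v1=E4 downbeat M6
bar 3: v0=F3 v1=A3 downbeat M3
bar 4: v0=D3 v1=F3 downbeat m3
bar 5: v0=F3 v1=D4 downbeat M6
bar 6: v0=E3 v1=C4 downbeat m6
bar 7: v0=D3 v1=D4 downbeat P8
  -> R4 @ bar 5 tick 3 v(0, 1): F3/B4 TT untreated
  -> R7 @ bar 5 tick 3 v(1,): A3->B4 leap 14st
  -> R7 @ bar 6 tick 0 v(1,): B4->C4 leap 11st

(5, 3, R4, (0, 1))
(5, 3, R7, (1,))
(6, 0, R7, (1,))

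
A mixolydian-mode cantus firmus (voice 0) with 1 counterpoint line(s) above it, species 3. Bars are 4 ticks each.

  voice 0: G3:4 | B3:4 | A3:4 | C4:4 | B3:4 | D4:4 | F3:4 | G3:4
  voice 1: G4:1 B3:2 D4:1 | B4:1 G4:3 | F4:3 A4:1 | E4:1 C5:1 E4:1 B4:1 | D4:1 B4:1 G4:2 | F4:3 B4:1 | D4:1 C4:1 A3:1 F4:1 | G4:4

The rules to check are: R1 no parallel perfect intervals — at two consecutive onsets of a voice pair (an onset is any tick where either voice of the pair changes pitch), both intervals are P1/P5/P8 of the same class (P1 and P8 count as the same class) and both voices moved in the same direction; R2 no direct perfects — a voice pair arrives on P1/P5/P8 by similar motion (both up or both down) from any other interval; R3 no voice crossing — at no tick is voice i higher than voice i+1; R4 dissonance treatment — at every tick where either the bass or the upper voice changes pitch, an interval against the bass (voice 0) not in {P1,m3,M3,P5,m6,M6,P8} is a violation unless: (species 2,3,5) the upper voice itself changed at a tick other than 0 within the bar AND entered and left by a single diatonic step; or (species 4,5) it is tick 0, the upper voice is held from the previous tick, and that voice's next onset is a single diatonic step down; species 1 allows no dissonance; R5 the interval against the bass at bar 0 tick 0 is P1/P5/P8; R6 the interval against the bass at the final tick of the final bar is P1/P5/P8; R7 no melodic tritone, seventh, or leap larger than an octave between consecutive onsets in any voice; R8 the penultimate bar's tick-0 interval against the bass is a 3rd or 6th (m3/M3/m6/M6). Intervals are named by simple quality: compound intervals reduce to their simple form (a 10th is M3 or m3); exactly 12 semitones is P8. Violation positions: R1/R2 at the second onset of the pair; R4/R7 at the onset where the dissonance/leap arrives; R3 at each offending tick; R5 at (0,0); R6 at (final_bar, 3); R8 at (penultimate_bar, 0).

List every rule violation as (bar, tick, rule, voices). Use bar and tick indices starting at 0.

bar 0: v0=G3 v1=G4 downbeat P8
bar 1: v0=B3 v1=B4 downbeat P8
bar 2: v0=A3 v1=F4 downbeat m6
bar 3: v0=C4 v1=E4 downbeat M3
bar 4: v0=B3 v1=D4 downbeat m3
bar 5: v0=D4 v1=F4 downbeat m3
bar 6: v0=F3 v1=D4 downbeat M6
bar 7: v0=G3 v1=G4 downbeat P8
  -> R2 @ bar 1 tick 0 v(0, 1): G3/D4 P5 -> B3/B4 P8 similar
  -> R4 @ bar 3 tick 3 v(0, 1): C4/B4 M7 untreated
  -> R7 @ bar 5 tick 3 v(1,): F4->B4 leap 6st
  -> R1 @ bar 7 tick 0 v(0, 1): F3/F4 P8 -> G3/G4 P8 similar

(1, 0, R2, (0, 1))
(3, 3, R4, (0, 1))
(5, 3, R7, (1,))
(7, 0, R1, (0, 1))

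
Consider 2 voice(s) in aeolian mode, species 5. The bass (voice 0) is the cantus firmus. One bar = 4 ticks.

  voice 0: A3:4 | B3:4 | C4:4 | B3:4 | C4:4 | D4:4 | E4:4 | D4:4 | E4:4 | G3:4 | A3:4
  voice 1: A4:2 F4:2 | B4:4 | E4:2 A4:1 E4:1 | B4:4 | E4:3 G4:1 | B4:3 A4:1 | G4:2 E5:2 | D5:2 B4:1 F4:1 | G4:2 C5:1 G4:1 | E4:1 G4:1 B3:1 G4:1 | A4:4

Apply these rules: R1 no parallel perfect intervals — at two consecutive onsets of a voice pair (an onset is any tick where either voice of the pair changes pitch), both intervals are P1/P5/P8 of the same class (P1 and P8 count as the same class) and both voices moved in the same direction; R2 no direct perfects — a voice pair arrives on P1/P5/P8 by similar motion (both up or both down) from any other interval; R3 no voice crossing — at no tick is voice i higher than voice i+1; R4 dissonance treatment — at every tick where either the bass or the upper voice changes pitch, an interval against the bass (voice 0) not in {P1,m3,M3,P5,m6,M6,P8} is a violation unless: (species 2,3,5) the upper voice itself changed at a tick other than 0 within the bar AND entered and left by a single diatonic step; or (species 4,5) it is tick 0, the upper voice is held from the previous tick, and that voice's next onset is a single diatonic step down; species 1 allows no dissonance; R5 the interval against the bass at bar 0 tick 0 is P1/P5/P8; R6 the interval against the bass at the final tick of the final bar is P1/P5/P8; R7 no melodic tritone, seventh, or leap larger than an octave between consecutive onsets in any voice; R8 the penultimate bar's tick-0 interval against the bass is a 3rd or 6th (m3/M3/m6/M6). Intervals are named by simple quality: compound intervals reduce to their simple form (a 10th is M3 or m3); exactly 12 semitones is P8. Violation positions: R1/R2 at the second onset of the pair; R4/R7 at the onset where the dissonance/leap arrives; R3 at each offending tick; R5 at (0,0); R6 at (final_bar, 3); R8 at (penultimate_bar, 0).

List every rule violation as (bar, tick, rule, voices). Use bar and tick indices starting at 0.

bar 0: v0=A3 v1=A4 downbeat P8
bar 1: v0=B3 v1=B4 downbeat P8
bar 2: v0=C4 v1=E4 downbeat M3
bar 3: v0=B3 v1=B4 downbeat P8
bar 4: v0=C4 v1=E4 downbeat M3
bar 5: v0=D4 v1=B4 downbeat M6
bar 6: v0=E4 v1=G4 downbeat m3
bar 7: v0=D4 v1=D5 downbeat P8
bar 8: v0=E4 v1=G4 downbeat m3
bar 9: v0=G3 v1=E4 downbeat M6
bar 10: v0=A3 v1=A4 downbeat P8
  -> R2 @ bar 1 tick 0 v(0, 1): A3/F4 m6 -> B3/B4 P8 similar
  -> R7 @ bar 1 tick 0 v(1,): F4->B4 leap 6st
  -> R1 @ bar 7 tick 0 v(0, 1): E4/E5 P8 -> D4/D5 P8 similar
  -> R7 @ bar 7 tick 3 v(1,): B4->F4 leap 6st
  -> R1 @ bar 10 tick 0 v(0, 1): G3/G4 P8 -> A3/A4 P8 similar

(1, 0, R2, (0, 1))
(1, 0, R7, (1,))
(7, 0, R1, (0, 1))
(7, 3, R7, (1,))
(10, 0, R1, (0, 1))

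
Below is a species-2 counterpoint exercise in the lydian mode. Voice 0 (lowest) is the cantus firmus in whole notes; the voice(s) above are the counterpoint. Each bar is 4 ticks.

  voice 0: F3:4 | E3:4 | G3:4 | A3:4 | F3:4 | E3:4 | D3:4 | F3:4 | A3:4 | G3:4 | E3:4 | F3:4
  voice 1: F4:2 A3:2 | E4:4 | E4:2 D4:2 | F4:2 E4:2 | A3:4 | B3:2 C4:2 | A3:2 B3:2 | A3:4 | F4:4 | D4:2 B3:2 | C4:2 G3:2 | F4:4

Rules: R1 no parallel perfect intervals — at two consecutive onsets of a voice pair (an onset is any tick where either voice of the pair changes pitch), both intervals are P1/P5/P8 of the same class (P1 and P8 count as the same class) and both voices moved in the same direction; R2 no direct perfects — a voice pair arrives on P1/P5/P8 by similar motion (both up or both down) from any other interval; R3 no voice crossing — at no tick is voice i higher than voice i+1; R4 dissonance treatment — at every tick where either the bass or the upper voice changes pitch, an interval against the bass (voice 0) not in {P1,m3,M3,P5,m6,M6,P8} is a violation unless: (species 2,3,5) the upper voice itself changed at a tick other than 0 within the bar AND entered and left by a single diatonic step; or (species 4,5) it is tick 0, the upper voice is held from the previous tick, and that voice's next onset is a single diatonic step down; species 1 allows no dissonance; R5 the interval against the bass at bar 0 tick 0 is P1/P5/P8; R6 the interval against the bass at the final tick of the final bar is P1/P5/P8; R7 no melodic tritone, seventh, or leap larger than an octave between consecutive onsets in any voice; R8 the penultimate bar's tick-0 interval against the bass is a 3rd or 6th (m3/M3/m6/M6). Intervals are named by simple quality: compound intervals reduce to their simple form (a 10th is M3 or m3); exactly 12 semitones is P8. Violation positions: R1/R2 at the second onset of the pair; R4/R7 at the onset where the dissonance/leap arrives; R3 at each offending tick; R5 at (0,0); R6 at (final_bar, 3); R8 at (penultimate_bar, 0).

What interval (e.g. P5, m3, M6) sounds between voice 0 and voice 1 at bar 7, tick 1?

M3

voice 0=F3 voice 1=A3 -> M3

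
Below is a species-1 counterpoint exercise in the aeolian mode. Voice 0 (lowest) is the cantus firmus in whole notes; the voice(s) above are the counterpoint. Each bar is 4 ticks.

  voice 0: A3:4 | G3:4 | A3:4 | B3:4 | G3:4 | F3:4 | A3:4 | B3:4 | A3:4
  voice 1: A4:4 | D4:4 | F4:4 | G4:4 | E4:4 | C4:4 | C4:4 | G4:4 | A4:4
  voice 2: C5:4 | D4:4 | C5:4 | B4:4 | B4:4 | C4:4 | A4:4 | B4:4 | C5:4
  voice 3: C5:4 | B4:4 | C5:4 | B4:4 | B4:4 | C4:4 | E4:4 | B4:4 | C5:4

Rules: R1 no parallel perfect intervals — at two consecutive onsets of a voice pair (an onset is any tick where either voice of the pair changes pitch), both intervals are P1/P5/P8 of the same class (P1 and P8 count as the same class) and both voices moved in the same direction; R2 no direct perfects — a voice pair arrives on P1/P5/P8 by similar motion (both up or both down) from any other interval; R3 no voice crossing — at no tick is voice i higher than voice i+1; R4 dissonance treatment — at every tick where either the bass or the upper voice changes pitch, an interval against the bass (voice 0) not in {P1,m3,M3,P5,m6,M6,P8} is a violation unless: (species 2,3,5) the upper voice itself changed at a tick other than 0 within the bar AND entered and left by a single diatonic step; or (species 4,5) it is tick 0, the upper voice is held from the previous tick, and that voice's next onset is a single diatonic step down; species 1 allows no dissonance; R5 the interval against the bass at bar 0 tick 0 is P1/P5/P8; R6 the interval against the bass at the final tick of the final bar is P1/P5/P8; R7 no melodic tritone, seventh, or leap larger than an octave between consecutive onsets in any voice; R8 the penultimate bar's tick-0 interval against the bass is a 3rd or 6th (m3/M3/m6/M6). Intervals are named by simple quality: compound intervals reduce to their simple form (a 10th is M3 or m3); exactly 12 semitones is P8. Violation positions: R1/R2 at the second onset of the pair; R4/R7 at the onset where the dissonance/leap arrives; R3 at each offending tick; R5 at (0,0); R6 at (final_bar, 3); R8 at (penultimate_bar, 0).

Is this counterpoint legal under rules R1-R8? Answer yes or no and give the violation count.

bar 0: v0=A3 v1=A4 v2=C5 v3=C5 (m3)
bar 1: v0=G3 v1=D4 v2=D4 v3=B4 (M3)
bar 2: v0=A3 v1=F4 v2=C5 v3=C5 (m3)
bar 3: v0=B3 v1=G4 v2=B4 v3=B4 (P8)
bar 4: v0=G3 v1=E4 v2=B4 v3=B4 (M3)
bar 5: v0=F3 v1=C4 v2=C4 v3=C4 (P5)
bar 6: v0=A3 v1=C4 v2=A4 v3=E4 (P5)
bar 7: v0=B3 v1=G4 v2=B4 v3=B4 (P8)
bar 8: v0=A3 v1=A4 v2=C5 v3=C5 (m3)
  R5 @ bar0.0: opens on m3
  R5 @ bar0.0: opens on m3
  R2 @ bar1.0: A3/A4 P8 -> G3/D4 P5 similar
  R2 @ bar1.0: A3/C5 m3 -> G3/D4 P5 similar
  R2 @ bar1.0: A4/C5 m3 -> D4/D4 P1 similar
  R7 @ bar1.0: C5->D4 leap 10st
  R2 @ bar2.0: D4/D4 P1 -> F4/C5 P5 similar
  R2 @ bar2.0: D4/B4 M6 -> F4/C5 P5 similar
  R2 @ bar2.0: D4/B4 M6 -> C5/C5 P1 similar
  R7 @ bar2.0: D4->C5 leap 10st
  R1 @ bar3.0: C5/C5 P1 -> B4/B4 P1 similar
  R1 @ bar5.0: B4/B4 P1 -> C4/C4 P1 similar
  R2 @ bar5.0: G3/E4 M6 -> F3/C4 P5 similar
  R2 @ bar5.0: G3/B4 M3 -> F3/C4 P5 similar
  R2 @ bar5.0: G3/B4 M3 -> F3/C4 P5 similar
  R2 @ bar5.0: E4/B4 P5 -> C4/C4 P1 similar
  R2 @ bar5.0: E4/B4 P5 -> C4/C4 P1 similar
  R7 @ bar5.0: B4->C4 leap 11st
  R7 @ bar5.0: B4->C4 leap 11st
  R1 @ bar6.0: F3/C4 P5 -> A3/E4 P5 similar
  R2 @ bar6.0: F3/C4 P5 -> A3/A4 P8 similar
  R3 @ bar6.0: A4 above E4
  R3 @ bar6.1: A4 above E4
  R3 @ bar6.2: A4 above E4
  R3 @ bar6.3: A4 above E4
  R1 @ bar7.0: A3/A4 P8 -> B3/B4 P8 similar
  R2 @ bar7.0: A3/E4 P5 -> B3/B4 P8 similar
  R2 @ bar7.0: A4/E4 P4 -> B4/B4 P1 similar
  R8 @ bar7.0: penult P8 not 3rd/6th
  R8 @ bar7.0: penult P8 not 3rd/6th
  R1 @ bar8.0: B4/B4 P1 -> C5/C5 P1 similar
  R6 @ bar8.3: closes on m3
  R6 @ bar8.3: closes on m3

No (33 violations)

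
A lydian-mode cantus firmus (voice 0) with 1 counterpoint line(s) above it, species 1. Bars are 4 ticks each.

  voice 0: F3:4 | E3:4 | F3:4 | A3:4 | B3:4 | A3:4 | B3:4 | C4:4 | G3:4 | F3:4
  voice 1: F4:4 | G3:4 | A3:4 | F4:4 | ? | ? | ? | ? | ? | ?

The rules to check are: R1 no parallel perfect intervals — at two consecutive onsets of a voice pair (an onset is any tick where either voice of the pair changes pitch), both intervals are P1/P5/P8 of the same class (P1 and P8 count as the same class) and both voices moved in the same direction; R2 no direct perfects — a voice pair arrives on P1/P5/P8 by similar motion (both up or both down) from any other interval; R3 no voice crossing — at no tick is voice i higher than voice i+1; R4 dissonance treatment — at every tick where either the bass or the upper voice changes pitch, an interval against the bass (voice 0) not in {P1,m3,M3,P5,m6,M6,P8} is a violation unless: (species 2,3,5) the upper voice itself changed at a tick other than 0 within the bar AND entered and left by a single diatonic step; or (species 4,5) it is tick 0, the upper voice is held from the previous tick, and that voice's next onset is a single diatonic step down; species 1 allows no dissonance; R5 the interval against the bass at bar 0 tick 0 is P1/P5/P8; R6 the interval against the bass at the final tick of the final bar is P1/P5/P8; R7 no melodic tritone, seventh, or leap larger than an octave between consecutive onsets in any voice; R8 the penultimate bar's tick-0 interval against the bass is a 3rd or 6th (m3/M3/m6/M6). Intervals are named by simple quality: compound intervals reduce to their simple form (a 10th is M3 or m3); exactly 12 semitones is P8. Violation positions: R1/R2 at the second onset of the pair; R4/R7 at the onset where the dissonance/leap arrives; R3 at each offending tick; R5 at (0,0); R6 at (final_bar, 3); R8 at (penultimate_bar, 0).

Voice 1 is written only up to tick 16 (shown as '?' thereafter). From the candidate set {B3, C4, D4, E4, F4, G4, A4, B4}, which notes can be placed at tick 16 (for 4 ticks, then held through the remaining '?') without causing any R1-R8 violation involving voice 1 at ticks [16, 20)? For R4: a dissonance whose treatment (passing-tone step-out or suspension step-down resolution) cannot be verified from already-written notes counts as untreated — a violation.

{D4, G4}

B3: violates R7
C4: violates R4
D4: legal
E4: violates R4
F4: violates R4
G4: legal
A4: violates R4
B4: violates R2,R7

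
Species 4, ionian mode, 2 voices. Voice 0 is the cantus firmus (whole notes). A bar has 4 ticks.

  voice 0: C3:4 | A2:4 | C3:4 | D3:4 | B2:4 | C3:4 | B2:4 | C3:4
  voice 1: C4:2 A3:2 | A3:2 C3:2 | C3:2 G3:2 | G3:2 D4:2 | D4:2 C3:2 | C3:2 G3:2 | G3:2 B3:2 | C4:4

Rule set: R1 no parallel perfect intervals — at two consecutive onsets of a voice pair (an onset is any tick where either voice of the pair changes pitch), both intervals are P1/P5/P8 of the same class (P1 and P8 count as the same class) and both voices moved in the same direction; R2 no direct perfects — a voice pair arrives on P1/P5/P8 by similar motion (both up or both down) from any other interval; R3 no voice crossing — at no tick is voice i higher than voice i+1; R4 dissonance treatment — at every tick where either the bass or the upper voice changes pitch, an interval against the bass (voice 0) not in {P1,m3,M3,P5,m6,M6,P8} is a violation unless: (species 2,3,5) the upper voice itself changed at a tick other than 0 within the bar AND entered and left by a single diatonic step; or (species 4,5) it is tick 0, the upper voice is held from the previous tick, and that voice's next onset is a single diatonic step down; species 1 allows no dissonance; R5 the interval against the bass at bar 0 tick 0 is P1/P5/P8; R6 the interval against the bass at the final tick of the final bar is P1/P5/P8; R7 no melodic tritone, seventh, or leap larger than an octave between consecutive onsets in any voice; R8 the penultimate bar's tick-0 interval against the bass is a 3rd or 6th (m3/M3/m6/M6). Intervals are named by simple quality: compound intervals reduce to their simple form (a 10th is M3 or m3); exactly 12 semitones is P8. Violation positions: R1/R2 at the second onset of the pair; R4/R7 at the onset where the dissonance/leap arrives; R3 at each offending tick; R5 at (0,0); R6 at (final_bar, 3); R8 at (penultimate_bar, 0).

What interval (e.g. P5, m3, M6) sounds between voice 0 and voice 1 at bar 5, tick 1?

voice 0=C3 voice 1=C3 -> P1

P1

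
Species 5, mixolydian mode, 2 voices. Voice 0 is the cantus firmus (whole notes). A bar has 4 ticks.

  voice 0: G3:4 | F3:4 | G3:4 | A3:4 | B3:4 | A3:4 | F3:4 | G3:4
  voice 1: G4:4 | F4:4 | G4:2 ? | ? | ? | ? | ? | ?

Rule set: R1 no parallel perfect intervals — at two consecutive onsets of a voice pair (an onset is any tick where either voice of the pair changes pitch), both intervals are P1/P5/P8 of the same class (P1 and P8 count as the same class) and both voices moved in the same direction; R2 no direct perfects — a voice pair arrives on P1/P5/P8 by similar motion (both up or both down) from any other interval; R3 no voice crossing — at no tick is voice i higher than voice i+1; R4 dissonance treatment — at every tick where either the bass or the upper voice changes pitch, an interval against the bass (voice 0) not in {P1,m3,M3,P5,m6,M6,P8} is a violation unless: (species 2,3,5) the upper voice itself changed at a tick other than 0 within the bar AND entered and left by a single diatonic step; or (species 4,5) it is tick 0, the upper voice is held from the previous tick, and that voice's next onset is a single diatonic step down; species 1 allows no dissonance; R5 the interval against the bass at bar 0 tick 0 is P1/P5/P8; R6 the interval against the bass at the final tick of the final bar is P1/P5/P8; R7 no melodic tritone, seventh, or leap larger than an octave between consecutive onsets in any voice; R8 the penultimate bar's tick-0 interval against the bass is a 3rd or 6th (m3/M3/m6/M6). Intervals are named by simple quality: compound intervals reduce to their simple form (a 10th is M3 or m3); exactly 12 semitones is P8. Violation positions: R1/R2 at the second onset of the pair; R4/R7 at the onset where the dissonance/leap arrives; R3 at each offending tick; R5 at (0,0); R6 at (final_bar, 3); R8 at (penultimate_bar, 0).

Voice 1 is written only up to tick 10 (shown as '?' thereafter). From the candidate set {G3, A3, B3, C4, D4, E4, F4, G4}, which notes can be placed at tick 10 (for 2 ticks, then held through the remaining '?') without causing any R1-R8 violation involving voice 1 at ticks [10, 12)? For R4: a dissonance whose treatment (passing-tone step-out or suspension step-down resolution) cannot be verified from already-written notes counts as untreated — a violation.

{B3, D4, E4, G3, G4}

G3: legal
A3: violates R4,R7
B3: legal
C4: violates R4
D4: legal
E4: legal
F4: violates R4
G4: legal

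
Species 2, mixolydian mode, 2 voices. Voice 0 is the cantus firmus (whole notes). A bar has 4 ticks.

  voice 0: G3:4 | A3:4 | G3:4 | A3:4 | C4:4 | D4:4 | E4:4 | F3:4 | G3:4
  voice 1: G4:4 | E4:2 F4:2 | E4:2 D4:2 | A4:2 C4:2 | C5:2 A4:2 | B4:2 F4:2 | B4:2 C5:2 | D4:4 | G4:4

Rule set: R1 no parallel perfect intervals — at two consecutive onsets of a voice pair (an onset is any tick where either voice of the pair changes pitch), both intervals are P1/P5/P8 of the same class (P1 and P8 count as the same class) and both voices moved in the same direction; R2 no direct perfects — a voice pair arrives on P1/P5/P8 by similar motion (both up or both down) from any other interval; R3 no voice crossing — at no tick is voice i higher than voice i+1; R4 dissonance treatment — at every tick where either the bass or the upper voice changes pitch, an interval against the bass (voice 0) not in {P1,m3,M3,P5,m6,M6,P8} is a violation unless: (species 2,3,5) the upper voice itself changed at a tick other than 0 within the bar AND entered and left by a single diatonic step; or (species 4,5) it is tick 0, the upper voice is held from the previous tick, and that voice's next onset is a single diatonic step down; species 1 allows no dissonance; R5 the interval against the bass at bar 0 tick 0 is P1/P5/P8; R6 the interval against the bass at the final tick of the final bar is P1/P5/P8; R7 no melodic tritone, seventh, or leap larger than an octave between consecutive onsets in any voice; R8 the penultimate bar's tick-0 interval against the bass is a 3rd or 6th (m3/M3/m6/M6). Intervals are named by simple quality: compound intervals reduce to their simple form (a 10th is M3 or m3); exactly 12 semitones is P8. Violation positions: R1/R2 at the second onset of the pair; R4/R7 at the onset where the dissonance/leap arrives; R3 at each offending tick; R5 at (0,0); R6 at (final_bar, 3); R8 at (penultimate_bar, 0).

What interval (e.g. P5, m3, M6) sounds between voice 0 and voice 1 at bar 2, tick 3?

voice 0=G3 voice 1=D4 -> P5

P5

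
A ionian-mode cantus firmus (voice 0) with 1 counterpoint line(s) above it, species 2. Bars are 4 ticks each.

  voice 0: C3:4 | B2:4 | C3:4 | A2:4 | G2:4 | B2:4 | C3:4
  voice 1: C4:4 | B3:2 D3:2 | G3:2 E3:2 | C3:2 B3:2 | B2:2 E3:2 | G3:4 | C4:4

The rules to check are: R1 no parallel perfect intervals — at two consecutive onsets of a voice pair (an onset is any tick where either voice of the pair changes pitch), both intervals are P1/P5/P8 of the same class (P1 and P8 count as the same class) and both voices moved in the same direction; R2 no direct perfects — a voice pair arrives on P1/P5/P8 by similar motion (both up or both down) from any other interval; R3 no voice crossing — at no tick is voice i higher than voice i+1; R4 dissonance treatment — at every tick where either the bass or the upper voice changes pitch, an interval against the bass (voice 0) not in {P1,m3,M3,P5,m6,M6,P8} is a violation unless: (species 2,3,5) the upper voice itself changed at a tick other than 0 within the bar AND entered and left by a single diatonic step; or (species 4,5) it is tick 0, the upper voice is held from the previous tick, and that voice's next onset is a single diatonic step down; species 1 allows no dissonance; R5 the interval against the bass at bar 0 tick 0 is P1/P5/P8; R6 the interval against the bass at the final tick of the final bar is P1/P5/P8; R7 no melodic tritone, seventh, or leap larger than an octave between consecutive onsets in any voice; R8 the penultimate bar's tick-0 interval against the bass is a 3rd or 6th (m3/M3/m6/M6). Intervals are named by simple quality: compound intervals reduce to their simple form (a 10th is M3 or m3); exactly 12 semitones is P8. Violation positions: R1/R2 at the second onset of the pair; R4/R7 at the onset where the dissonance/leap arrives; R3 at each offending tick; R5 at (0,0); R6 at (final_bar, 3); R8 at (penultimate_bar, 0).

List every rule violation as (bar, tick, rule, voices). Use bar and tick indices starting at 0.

bar 0: v0=C3 v1=C4 downbeat P8
bar 1: v0=B2 v1=B3 downbeat P8
bar 2: v0=C3 v1=G3 downbeat P5
bar 3: v0=A2 v1=C3 downbeat m3
bar 4: v0=G2 v1=B2 downbeat M3
bar 5: v0=B2 v1=G3 downbeat m6
bar 6: v0=C3 v1=C4 downbeat P8
  -> R1 @ bar 1 tick 0 v(0, 1): C3/C4 P8 -> B2/B3 P8 similar
  -> R2 @ bar 2 tick 0 v(0, 1): B2/D3 m3 -> C3/G3 P5 similar
  -> R4 @ bar 3 tick 2 v(0, 1): A2/B3 M2 untreated
  -> R7 @ bar 3 tick 2 v(1,): C3->B3 leap 11st
  -> R2 @ bar 6 tick 0 v(0, 1): B2/G3 m6 -> C3/C4 P8 similar

(1, 0, R1, (0, 1))
(2, 0, R2, (0, 1))
(3, 2, R4, (0, 1))
(3, 2, R7, (1,))
(6, 0, R2, (0, 1))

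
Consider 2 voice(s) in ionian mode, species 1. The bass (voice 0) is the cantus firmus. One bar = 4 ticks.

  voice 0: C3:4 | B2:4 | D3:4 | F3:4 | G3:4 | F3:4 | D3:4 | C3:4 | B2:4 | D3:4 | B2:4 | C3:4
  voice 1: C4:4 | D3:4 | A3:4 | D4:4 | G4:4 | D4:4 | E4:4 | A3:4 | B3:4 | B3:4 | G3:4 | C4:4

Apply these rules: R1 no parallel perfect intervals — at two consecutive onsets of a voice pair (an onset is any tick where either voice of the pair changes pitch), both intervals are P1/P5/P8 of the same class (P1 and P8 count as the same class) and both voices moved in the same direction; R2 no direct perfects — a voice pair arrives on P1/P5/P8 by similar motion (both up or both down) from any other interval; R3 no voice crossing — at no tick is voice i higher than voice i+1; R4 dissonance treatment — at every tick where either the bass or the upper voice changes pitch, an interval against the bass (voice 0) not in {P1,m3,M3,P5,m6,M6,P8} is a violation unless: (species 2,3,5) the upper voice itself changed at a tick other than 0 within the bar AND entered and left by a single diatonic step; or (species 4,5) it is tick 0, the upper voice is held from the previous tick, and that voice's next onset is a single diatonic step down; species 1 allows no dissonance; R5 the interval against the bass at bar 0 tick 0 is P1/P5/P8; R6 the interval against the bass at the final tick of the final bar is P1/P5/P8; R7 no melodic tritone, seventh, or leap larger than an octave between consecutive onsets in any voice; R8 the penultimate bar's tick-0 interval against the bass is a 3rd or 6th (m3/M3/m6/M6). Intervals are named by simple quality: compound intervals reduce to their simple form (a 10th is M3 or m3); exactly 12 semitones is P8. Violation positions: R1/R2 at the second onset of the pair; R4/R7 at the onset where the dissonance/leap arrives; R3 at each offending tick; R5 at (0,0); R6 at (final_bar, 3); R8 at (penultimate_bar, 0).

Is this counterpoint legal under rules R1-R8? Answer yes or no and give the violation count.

No (5 violations)

bar 0: v0=C3 v1=C4 (P8)
bar 1: v0=B2 v1=D3 (m3)
bar 2: v0=D3 v1=A3 (P5)
bar 3: v0=F3 v1=D4 (M6)
bar 4: v0=G3 v1=G4 (P8)
bar 5: v0=F3 v1=D4 (M6)
bar 6: v0=D3 v1=E4 (M2)
bar 7: v0=C3 v1=A3 (M6)
bar 8: v0=B2 v1=B3 (P8)
bar 9: v0=D3 v1=B3 (M6)
bar 10: v0=B2 v1=G3 (m6)
bar 11: v0=C3 v1=C4 (P8)
  R7 @ bar1.0: C4->D3 leap 10st
  R2 @ bar2.0: B2/D3 m3 -> D3/A3 P5 similar
  R2 @ bar4.0: F3/D4 M6 -> G3/G4 P8 similar
  R4 @ bar6.0: D3/E4 M2 untreated
  R2 @ bar11.0: B2/G3 m6 -> C3/C4 P8 similar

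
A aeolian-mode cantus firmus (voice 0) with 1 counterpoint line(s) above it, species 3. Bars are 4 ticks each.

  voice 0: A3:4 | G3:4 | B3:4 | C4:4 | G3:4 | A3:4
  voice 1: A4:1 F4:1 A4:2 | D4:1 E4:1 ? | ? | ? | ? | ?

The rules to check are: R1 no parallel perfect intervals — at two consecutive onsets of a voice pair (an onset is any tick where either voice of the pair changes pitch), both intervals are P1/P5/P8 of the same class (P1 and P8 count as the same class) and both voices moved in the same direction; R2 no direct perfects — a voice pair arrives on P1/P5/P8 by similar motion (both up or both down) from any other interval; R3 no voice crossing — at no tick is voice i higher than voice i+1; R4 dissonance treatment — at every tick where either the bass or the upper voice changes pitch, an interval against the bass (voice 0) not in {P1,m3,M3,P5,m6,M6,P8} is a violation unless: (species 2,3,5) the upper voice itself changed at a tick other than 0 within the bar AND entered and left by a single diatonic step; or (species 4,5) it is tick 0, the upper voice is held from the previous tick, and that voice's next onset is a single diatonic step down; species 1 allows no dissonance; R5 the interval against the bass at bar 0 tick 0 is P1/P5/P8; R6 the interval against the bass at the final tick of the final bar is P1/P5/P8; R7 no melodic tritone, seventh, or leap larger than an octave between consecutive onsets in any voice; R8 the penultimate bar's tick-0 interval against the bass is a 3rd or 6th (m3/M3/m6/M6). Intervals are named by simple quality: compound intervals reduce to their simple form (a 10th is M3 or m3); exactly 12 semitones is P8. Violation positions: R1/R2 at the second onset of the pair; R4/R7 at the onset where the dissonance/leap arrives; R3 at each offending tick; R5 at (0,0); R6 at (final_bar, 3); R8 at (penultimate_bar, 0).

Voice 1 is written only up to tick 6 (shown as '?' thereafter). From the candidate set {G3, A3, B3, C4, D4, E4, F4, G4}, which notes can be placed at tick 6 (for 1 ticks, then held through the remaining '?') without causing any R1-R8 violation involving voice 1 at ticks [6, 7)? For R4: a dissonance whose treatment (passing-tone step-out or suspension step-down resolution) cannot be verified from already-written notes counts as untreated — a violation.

G3: legal
A3: violates R4
B3: legal
C4: violates R4
D4: legal
E4: legal
F4: violates R4
G4: legal

{B3, D4, E4, G3, G4}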